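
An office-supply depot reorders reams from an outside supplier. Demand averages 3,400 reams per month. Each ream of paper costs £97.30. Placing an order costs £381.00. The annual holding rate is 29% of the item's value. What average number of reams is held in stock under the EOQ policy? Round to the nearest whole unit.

Average inventory ≈ 525 reams

Annual demand D = 3,400 × 12 = 40,800.
Holding cost H = 0.29 × £97.30 = £28.2170 per unit per year.
The optimal lot size = √(2DS/H) = √(2 × 40,800 × 381 / 28.217) ≈ 1049.67.
Average inventory = Q*/2 ≈ 1049.67 / 2 = 524.834.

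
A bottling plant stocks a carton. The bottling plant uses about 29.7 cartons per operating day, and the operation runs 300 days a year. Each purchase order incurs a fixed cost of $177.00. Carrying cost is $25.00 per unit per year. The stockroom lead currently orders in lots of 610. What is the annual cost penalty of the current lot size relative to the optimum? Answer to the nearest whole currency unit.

Annual demand D = 29.7 × 300 = 8,910.
EOQ = √(2DS/H) = √(2 × 8,910 × 177 / 25) ≈ 355.20.
Cost at Q* = (D/Q*)S + (Q*/2)H = √(2DSH) ≈ $8,879.95.
Cost at Q = 610: (8,910/610)×177 + (610/2)×25 = $2,585.36 + $7,625.00 = $10,210.36.
Excess = $10,210.36 − $8,879.95 = $1,330.41.

Extra cost ≈ $1,330 per year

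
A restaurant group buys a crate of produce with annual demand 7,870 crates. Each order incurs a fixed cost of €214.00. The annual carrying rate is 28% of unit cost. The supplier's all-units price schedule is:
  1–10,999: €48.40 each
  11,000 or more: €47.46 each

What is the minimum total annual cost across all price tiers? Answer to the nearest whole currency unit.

TC* ≈ €387,664

Holding cost per unit per year at price C is H = 0.28·C.
Candidates are each tier's EOQ (if it falls in that tier) and each price-break quantity.
EOQ at €48.40 = 498.5 (feasible in tier 1): TC = 7,870×€48.40 + (7,870/498.5)×214 + (498.5/2)×0.28×€48.40 = €387,664.33.
EOQ at €47.46 = 503.5 < 11000, so use break Q=11000: TC = 7,870×€47.46 + (7,870/11000.0)×214 + (11000.0/2)×0.28×€47.46 = €446,751.71.
Lowest total cost among the candidates is at Q = 498.5.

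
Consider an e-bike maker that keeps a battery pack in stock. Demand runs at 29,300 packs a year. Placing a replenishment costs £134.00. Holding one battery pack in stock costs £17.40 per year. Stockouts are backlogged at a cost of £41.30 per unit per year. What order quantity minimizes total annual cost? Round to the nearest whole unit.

Q* ≈ 801 packs

With planned backorders, Q* = √(2DS/H) · √((H+B)/B).
√(2DS/H) = √(2 × 29,300 × 134 / 17.4) = 671.779.
√((H+B)/B) = √((17.4+41.3)/41.3) = 1.1922.
Q* ≈ 800.886.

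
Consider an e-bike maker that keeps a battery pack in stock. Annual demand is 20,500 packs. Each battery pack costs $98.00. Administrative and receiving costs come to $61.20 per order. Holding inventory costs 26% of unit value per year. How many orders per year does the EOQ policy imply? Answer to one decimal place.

N ≈ 65.3 orders per year

Holding cost H = 0.26 × $98.00 = $25.4800 per unit per year.
EOQ = √(2DS/H) = √(2 × 20,500 × 61.2 / 25.48) ≈ 313.81.
Orders per year = D / Q* = 20,500 / 313.81 ≈ 65.326.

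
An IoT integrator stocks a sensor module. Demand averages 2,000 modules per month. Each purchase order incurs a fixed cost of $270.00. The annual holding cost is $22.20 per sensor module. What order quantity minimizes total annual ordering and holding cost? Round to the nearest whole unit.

Q* ≈ 764 modules

Annual demand D = 2,000 × 12 = 24,000.
EOQ = √(2DS / H) = √(2 × 24,000 × 270 / 22.2).
= √(12,960,000 / 22.2) = √583,783.7838 ≈ 764.057.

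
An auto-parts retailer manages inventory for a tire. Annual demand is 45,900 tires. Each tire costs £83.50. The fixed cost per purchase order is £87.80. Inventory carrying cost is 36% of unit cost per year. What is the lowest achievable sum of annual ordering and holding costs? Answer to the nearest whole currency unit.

TC* ≈ £15,566

Holding cost H = 0.36 × £83.50 = £30.0600 per unit per year.
Q* = √(2DS/H) = √(2 × 45,900 × 87.8 / 30.06) ≈ 517.81.
At the optimum the two cost components are equal, so total cost = 2·(Q*/2)H = Q*·H.
Minimum total = √(2DSH) = √(2 × 45,900 × 87.8 × 30.06) ≈ 15565.500.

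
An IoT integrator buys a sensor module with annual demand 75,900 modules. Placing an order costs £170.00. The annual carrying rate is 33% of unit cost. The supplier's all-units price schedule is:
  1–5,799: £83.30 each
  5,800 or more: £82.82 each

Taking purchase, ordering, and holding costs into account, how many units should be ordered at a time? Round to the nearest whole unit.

Holding cost per unit per year at price C is H = 0.33·C.
Candidates are each tier's EOQ (if it falls in that tier) and each price-break quantity.
EOQ at £83.30 = 968.9 (feasible in tier 1): TC = 75,900×£83.30 + (75,900/968.9)×170 + (968.9/2)×0.33×£83.30 = £6,349,104.21.
EOQ at £82.82 = 971.7 < 5800, so use break Q=5800: TC = 75,900×£82.82 + (75,900/5800.0)×170 + (5800.0/2)×0.33×£82.82 = £6,367,521.40.
Lowest total cost is £6,349,104.21 at Q = 968.9.

Q* ≈ 969 modules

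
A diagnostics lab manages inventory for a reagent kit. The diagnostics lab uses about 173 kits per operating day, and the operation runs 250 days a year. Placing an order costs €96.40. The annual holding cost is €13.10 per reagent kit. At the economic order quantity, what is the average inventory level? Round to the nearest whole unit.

Average inventory ≈ 399 kits

Annual demand D = 173 × 250 = 43,250.
EOQ = √(2DS/H) = √(2 × 43,250 × 96.4 / 13.1) ≈ 797.83.
Average inventory = Q*/2 ≈ 797.83 / 2 = 398.916.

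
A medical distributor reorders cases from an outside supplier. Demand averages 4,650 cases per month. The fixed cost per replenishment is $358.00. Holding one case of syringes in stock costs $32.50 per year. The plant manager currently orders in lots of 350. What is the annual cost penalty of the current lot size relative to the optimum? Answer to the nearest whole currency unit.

Extra cost ≈ $26,729 per year

Annual demand D = 4,650 × 12 = 55,800.
EOQ = √(2DS/H) = √(2 × 55,800 × 358 / 32.5) ≈ 1108.75.
Cost at Q* = (D/Q*)S + (Q*/2)H = √(2DSH) ≈ $36,034.23.
Cost at Q = 350: (55,800/350)×358 + (350/2)×32.5 = $57,075.43 + $5,687.50 = $62,762.93.
Excess = $62,762.93 − $36,034.23 = $26,728.69.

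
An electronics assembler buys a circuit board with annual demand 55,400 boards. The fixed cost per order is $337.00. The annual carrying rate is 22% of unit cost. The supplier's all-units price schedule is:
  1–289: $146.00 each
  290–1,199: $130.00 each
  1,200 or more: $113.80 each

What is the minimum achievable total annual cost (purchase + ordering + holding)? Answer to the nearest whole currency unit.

Holding cost per unit per year at price C is H = 0.22·C.
Candidates are each tier's EOQ (if it falls in that tier) and each price-break quantity.
Tier 1 ($146.00): EOQ = 1078.2 exceeds tier's upper bound 289, so this tier is dominated.
EOQ at $130.00 = 1142.6 (feasible in tier 2): TC = 55,400×$130.00 + (55,400/1142.6)×337 + (1142.6/2)×0.22×$130.00 = $7,234,678.93.
EOQ at $113.80 = 1221.2 (feasible in tier 3): TC = 55,400×$113.80 + (55,400/1221.2)×337 + (1221.2/2)×0.22×$113.80 = $6,335,095.06.
Lowest total cost among the candidates is at Q = 1221.2.

TC* ≈ $6,335,095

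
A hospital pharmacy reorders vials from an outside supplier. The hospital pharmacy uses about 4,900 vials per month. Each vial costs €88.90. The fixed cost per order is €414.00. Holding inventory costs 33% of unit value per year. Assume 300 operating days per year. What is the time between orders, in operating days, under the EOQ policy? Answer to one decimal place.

Annual demand D = 4,900 × 12 = 58,800.
Holding cost H = 0.33 × €88.90 = €29.3370 per unit per year.
EOQ = √(2DS/H) = √(2 × 58,800 × 414 / 29.337) ≈ 1288.24.
Cycle time = Q*/D × 300 = 1288.24 / 58,800 × 300 ≈ 6.573 days.

T ≈ 6.6 days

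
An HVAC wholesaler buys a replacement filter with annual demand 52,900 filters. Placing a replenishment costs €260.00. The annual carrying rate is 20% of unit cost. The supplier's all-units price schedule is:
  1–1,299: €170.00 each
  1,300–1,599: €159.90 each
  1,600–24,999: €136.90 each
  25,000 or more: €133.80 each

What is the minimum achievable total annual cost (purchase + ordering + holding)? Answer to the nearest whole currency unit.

Holding cost per unit per year at price C is H = 0.20·C.
Candidates are each tier's EOQ (if it falls in that tier) and each price-break quantity.
EOQ at €170.00 = 899.5 (feasible in tier 1): TC = 52,900×€170.00 + (52,900/899.5)×260 + (899.5/2)×0.20×€170.00 = €9,023,582.22.
EOQ at €159.90 = 927.4 < 1300, so use break Q=1300: TC = 52,900×€159.90 + (52,900/1300.0)×260 + (1300.0/2)×0.20×€159.90 = €8,490,077.00.
EOQ at €136.90 = 1002.3 < 1600, so use break Q=1600: TC = 52,900×€136.90 + (52,900/1600.0)×260 + (1600.0/2)×0.20×€136.90 = €7,272,510.25.
EOQ at €133.80 = 1013.9 < 25000, so use break Q=25000: TC = 52,900×€133.80 + (52,900/25000.0)×260 + (25000.0/2)×0.20×€133.80 = €7,413,070.16.
Lowest total cost among the candidates is at Q = 1600.0.

TC* ≈ €7,272,510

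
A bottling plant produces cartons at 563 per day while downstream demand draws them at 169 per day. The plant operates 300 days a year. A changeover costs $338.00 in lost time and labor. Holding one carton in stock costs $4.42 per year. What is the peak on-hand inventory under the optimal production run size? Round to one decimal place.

Annual demand D = 169 × 300 = 50,700.
Production build-up factor (1 − d/p) = 1 − 169/563 = 0.6998.
Q* = √(2DS / (H(1 − d/p))) = √(2 × 50,700 × 338 / (4.42 × 0.6998)).
= √(34,273,200 / 3.0932) ≈ 3328.682.
Maximum inventory = Q*(1 − d/p) = 3328.682 × 0.6998 ≈ 2329.486.

I_max ≈ 2,329.5 cartons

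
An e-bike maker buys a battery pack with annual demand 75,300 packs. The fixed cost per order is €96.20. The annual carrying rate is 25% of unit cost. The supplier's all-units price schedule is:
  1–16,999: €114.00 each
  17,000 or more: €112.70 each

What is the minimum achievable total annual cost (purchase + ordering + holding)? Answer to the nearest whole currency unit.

TC* ≈ €8,604,520

Holding cost per unit per year at price C is H = 0.25·C.
Candidates are each tier's EOQ (if it falls in that tier) and each price-break quantity.
EOQ at €114.00 = 713.0 (feasible in tier 1): TC = 75,300×€114.00 + (75,300/713.0)×96.2 + (713.0/2)×0.25×€114.00 = €8,604,519.94.
EOQ at €112.70 = 717.1 < 17000, so use break Q=17000: TC = 75,300×€112.70 + (75,300/17000.0)×96.2 + (17000.0/2)×0.25×€112.70 = €8,726,223.61.
Lowest total cost among the candidates is at Q = 713.0.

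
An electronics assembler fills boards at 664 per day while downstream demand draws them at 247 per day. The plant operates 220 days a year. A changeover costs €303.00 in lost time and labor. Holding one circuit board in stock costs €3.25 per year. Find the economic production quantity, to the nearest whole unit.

Q* ≈ 4,017 boards

Annual demand D = 247 × 220 = 54,340.
Production build-up factor (1 − d/p) = 1 − 247/664 = 0.6280.
Q* = √(2DS / (H(1 − d/p))) = √(2 × 54,340 × 303 / (3.25 × 0.6280)).
= √(32,930,040 / 2.041) ≈ 4016.710.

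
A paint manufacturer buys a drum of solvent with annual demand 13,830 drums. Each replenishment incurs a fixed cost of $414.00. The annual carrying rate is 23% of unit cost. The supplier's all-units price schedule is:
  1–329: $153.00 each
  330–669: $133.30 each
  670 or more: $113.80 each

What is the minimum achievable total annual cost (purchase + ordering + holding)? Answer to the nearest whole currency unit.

TC* ≈ $1,591,168

Holding cost per unit per year at price C is H = 0.23·C.
Candidates are each tier's EOQ (if it falls in that tier) and each price-break quantity.
Tier 1 ($153.00): EOQ = 570.4 exceeds tier's upper bound 329, so this tier is dominated.
EOQ at $133.30 = 611.1 (feasible in tier 2): TC = 13,830×$133.30 + (13,830/611.1)×414 + (611.1/2)×0.23×$133.30 = $1,862,276.22.
EOQ at $113.80 = 661.4 < 670, so use break Q=670: TC = 13,830×$113.80 + (13,830/670.0)×414 + (670.0/2)×0.23×$113.80 = $1,591,167.99.
Lowest total cost among the candidates is at Q = 670.0.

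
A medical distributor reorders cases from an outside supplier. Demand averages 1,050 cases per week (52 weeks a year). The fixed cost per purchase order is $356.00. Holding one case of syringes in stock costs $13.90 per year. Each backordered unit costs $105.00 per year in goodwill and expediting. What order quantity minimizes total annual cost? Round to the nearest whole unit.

Q* ≈ 1,780 cases

Annual demand D = 1,050 × 52 = 54,600.
With planned backorders, Q* = √(2DS/H) · √((H+B)/B).
√(2DS/H) = √(2 × 54,600 × 356 / 13.9) = 1672.357.
√((H+B)/B) = √((13.9+105)/105) = 1.0641.
Q* ≈ 1779.611.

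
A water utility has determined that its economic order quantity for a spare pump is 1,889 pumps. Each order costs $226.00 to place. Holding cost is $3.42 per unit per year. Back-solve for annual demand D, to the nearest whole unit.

The basic EOQ model gives Q* = √(2DS/H); rearrange for the unknown.
From Q* = √(2DS/H): D = Q*²H / (2S) = 1,889² × 3.42 / (2 × 226) = 26999.243.

D ≈ 26,999 pumps per year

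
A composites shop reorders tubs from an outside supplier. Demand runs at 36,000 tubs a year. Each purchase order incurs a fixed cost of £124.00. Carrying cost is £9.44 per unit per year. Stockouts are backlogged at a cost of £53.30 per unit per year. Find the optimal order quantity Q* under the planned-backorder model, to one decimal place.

Q* ≈ 1,055.1 tubs

With planned backorders, Q* = √(2DS/H) · √((H+B)/B).
√(2DS/H) = √(2 × 36,000 × 124 / 9.44) = 972.503.
√((H+B)/B) = √((9.44+53.3)/53.3) = 1.0849.
Q* ≈ 1055.115.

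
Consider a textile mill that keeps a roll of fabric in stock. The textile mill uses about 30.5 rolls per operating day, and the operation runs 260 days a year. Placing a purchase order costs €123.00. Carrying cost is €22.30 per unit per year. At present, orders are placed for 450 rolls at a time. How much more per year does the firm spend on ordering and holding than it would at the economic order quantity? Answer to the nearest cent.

Annual demand D = 30.5 × 260 = 7,930.
EOQ = √(2DS/H) = √(2 × 7,930 × 123 / 22.3) ≈ 295.77.
Cost at Q* = (D/Q*)S + (Q*/2)H = √(2DSH) ≈ €6,595.63.
Cost at Q = 450: (7,930/450)×123 + (450/2)×22.3 = €2,167.53 + €5,017.50 = €7,185.03.
Excess = €7,185.03 − €6,595.63 = €589.40.

Extra cost ≈ €589.40 per year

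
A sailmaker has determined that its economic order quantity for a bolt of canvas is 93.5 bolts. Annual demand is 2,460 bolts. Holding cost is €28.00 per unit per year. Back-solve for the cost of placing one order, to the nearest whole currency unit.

The basic EOQ model gives Q* = √(2DS/H); rearrange for the unknown.
From Q* = √(2DS/H): S = Q*²H / (2D) = 93.5² × 28 / (2 × 2,460) = 49.7526.

S ≈ €50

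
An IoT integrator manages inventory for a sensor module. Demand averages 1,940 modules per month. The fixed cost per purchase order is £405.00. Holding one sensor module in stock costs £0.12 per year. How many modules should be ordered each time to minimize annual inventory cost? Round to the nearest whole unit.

Annual demand D = 1,940 × 12 = 23,280.
EOQ = √(2DS / H) = √(2 × 23,280 × 405 / 0.12).
= √(18,856,800 / 0.12) = √157,140,000 ≈ 12535.549.

Q* ≈ 12,536 modules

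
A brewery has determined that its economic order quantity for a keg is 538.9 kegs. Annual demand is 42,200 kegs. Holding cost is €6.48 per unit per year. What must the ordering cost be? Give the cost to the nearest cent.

S ≈ €22.30

The basic EOQ model gives Q* = √(2DS/H); rearrange for the unknown.
From Q* = √(2DS/H): S = Q*²H / (2D) = 538.9² × 6.48 / (2 × 42,200) = 22.2971.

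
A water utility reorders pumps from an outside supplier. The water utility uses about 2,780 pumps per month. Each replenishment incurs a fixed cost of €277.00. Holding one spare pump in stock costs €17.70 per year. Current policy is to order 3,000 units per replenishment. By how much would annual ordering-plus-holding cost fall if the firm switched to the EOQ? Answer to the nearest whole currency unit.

Annual demand D = 2,780 × 12 = 33,360.
EOQ = √(2DS/H) = √(2 × 33,360 × 277 / 17.7) ≈ 1021.84.
Cost at Q* = (D/Q*)S + (Q*/2)H = √(2DSH) ≈ €18,086.50.
Cost at Q = 3,000: (33,360/3,000)×277 + (3,000/2)×17.7 = €3,080.24 + €26,550.00 = €29,630.24.
Excess = €29,630.24 − €18,086.50 = €11,543.74.

Extra cost ≈ €11,544 per year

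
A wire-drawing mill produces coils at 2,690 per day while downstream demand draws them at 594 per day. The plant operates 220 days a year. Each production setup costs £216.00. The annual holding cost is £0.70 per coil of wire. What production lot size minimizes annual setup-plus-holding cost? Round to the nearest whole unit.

Annual demand D = 594 × 220 = 130,680.
Production build-up factor (1 − d/p) = 1 − 594/2,690 = 0.7792.
Q* = √(2DS / (H(1 − d/p))) = √(2 × 130,680 × 216 / (0.7 × 0.7792)).
= √(56,453,760 / 0.5454) ≈ 10173.676.

Q* ≈ 10,174 coils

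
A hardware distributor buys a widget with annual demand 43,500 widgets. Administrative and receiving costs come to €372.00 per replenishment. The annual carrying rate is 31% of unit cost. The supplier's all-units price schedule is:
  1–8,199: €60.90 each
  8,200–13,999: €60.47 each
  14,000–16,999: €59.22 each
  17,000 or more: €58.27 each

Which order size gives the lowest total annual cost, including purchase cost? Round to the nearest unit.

Holding cost per unit per year at price C is H = 0.31·C.
For each price level, check whether its EOQ is feasible; otherwise the best quantity at that price is the breakpoint.
EOQ at €60.90 = 1309.3 (feasible in tier 1): TC = 43,500×€60.90 + (43,500/1309.3)×372 + (1309.3/2)×0.31×€60.90 = €2,673,868.41.
EOQ at €60.47 = 1314.0 < 8200, so use break Q=8200: TC = 43,500×€60.47 + (43,500/8200.0)×372 + (8200.0/2)×0.31×€60.47 = €2,709,275.78.
EOQ at €59.22 = 1327.7 < 14000, so use break Q=14000: TC = 43,500×€59.22 + (43,500/14000.0)×372 + (14000.0/2)×0.31×€59.22 = €2,705,733.26.
EOQ at €58.27 = 1338.5 < 17000, so use break Q=17000: TC = 43,500×€58.27 + (43,500/17000.0)×372 + (17000.0/2)×0.31×€58.27 = €2,689,238.33.
Lowest total cost is €2,673,868.41 at Q = 1309.3.

Q* ≈ 1,309 widgets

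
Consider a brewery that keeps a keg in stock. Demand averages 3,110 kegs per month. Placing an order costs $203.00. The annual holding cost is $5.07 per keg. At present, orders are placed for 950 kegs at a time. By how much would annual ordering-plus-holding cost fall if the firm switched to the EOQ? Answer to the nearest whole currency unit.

Annual demand D = 3,110 × 12 = 37,320.
EOQ = √(2DS/H) = √(2 × 37,320 × 203 / 5.07) ≈ 1728.74.
Cost at Q* = (D/Q*)S + (Q*/2)H = √(2DSH) ≈ $8,764.72.
Cost at Q = 950: (37,320/950)×203 + (950/2)×5.07 = $7,974.69 + $2,408.25 = $10,382.94.
Excess = $10,382.94 − $8,764.72 = $1,618.23.

Extra cost ≈ $1,618 per year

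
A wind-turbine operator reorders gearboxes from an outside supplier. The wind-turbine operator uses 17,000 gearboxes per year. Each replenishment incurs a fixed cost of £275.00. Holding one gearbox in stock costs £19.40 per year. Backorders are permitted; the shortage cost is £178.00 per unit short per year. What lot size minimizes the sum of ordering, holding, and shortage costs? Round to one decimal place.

With planned backorders, Q* = √(2DS/H) · √((H+B)/B).
√(2DS/H) = √(2 × 17,000 × 275 / 19.4) = 694.232.
√((H+B)/B) = √((19.4+178)/178) = 1.0531.
Q* ≈ 731.086.

Q* ≈ 731.1 gearboxes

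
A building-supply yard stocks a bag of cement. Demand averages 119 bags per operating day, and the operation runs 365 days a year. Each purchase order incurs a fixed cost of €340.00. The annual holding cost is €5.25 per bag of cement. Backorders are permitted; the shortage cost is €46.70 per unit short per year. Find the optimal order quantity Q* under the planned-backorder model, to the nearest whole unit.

Q* ≈ 2,502 bags

Annual demand D = 119 × 365 = 43,435.
With planned backorders, Q* = √(2DS/H) · √((H+B)/B).
√(2DS/H) = √(2 × 43,435 × 340 / 5.25) = 2371.891.
√((H+B)/B) = √((5.25+46.7)/46.7) = 1.0547.
Q* ≈ 2501.664.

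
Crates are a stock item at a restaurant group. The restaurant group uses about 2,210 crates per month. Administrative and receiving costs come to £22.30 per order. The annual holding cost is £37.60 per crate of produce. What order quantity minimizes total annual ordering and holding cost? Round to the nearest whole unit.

Q* ≈ 177 crates

Annual demand D = 2,210 × 12 = 26,520.
EOQ = √(2DS / H) = √(2 × 26,520 × 22.3 / 37.6).
= √(1,182,792 / 37.6) = √31,457.234 ≈ 177.362.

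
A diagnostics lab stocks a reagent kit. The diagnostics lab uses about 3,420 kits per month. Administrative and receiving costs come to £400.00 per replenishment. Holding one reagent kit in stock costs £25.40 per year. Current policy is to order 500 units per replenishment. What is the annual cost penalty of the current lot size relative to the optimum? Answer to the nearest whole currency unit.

Annual demand D = 3,420 × 12 = 41,040.
EOQ = √(2DS/H) = √(2 × 41,040 × 400 / 25.4) ≈ 1136.92.
Cost at Q* = (D/Q*)S + (Q*/2)H = √(2DSH) ≈ £28,877.89.
Cost at Q = 500: (41,040/500)×400 + (500/2)×25.4 = £32,832.00 + £6,350.00 = £39,182.00.
Excess = £39,182.00 − £28,877.89 = £10,304.11.

Extra cost ≈ £10,304 per year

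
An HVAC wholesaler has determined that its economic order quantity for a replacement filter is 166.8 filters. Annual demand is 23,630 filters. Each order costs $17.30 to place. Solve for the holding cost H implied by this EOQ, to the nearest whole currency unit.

H ≈ $29

Invert the EOQ relation Q*² = 2DS/H.
From Q* = √(2DS/H): H = 2DS / Q*² = 2 × 23,630 × 17.3 / 166.8² = 29.3865.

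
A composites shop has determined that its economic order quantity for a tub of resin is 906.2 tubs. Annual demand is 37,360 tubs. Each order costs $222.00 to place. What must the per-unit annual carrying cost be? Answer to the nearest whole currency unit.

Squaring Q* = √(2DS/H) gives Q*² = 2DS/H.
From Q* = √(2DS/H): H = 2DS / Q*² = 2 × 37,360 × 222 / 906.2² = 20.1996.

H ≈ $20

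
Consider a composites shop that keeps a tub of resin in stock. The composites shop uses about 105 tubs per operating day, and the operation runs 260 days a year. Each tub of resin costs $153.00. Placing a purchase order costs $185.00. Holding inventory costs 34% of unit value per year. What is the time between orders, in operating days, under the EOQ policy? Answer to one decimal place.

T ≈ 4.2 days

Annual demand D = 105 × 260 = 27,300.
Holding cost H = 0.34 × $153.00 = $52.0200 per unit per year.
EOQ = √(2DS/H) = √(2 × 27,300 × 185 / 52.02) ≈ 440.65.
Cycle time = Q*/D × 260 = 440.65 / 27,300 × 260 ≈ 4.197 days.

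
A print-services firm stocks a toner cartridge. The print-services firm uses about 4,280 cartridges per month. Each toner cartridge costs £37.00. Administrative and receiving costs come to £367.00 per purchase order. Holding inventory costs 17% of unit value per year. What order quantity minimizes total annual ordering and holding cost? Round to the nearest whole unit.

Annual demand D = 4,280 × 12 = 51,360.
Holding cost H = 0.17 × £37.00 = £6.2900 per unit per year.
EOQ = √(2DS / H) = √(2 × 51,360 × 367 / 6.29).
= √(37,698,240 / 6.29) = √5,993,360.8903 ≈ 2448.134.

Q* ≈ 2,448 cartridges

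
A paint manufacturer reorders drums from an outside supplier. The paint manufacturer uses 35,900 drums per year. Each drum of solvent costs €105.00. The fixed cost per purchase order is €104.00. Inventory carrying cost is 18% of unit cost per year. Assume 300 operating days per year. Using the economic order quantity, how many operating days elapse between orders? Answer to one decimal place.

T ≈ 5.3 days

Holding cost H = 0.18 × €105.00 = €18.9000 per unit per year.
EOQ = √(2DS/H) = √(2 × 35,900 × 104 / 18.9) ≈ 628.56.
Cycle time = Q*/D × 300 = 628.56 / 35,900 × 300 ≈ 5.253 days.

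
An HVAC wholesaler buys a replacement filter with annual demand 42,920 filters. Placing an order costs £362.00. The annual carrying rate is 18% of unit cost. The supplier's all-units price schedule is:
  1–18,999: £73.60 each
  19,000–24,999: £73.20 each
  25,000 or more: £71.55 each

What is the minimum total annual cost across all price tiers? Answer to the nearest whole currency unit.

TC* ≈ £3,179,202

Holding cost per unit per year at price C is H = 0.18·C.
Candidates are each tier's EOQ (if it falls in that tier) and each price-break quantity.
EOQ at £73.60 = 1531.5 (feasible in tier 1): TC = 42,920×£73.60 + (42,920/1531.5)×362 + (1531.5/2)×0.18×£73.60 = £3,179,201.64.
EOQ at £73.20 = 1535.7 < 19000, so use break Q=19000: TC = 42,920×£73.20 + (42,920/19000.0)×362 + (19000.0/2)×0.18×£73.20 = £3,267,733.74.
EOQ at £71.55 = 1553.3 < 25000, so use break Q=25000: TC = 42,920×£71.55 + (42,920/25000.0)×362 + (25000.0/2)×0.18×£71.55 = £3,232,534.98.
Lowest total cost among the candidates is at Q = 1531.5.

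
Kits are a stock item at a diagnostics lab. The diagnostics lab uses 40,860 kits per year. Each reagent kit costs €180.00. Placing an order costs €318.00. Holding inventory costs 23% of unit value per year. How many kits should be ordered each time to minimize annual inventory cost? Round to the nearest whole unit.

Holding cost H = 0.23 × €180.00 = €41.4000 per unit per year.
EOQ = √(2DS / H) = √(2 × 40,860 × 318 / 41.4).
= √(25,986,960 / 41.4) = √627,704.3478 ≈ 792.278.

Q* ≈ 792 kits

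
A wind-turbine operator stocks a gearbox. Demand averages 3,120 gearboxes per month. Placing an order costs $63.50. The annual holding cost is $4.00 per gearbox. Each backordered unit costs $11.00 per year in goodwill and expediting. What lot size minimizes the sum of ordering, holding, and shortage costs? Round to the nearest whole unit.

Annual demand D = 3,120 × 12 = 37,440.
With planned backorders, Q* = √(2DS/H) · √((H+B)/B).
√(2DS/H) = √(2 × 37,440 × 63.5 / 4) = 1090.284.
√((H+B)/B) = √((4+11)/11) = 1.1677.
Q* ≈ 1273.178.

Q* ≈ 1,273 gearboxes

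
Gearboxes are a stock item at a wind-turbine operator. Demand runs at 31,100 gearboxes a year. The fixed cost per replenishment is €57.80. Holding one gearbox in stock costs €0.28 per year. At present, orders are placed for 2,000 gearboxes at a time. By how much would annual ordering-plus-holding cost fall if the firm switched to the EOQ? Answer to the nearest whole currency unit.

Extra cost ≈ €175 per year

EOQ = √(2DS/H) = √(2 × 31,100 × 57.8 / 0.28) ≈ 3583.27.
Cost at Q* = (D/Q*)S + (Q*/2)H = √(2DSH) ≈ €1,003.32.
Cost at Q = 2,000: (31,100/2,000)×57.8 + (2,000/2)×0.28 = €898.79 + €280.00 = €1,178.79.
Excess = €1,178.79 − €1,003.32 = €175.47.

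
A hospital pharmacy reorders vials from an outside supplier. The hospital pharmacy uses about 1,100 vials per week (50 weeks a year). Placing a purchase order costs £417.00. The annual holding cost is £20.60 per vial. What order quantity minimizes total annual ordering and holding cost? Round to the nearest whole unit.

Q* ≈ 1,492 vials

Annual demand D = 1,100 × 50 = 55,000.
EOQ = √(2DS / H) = √(2 × 55,000 × 417 / 20.6).
= √(45,870,000 / 20.6) = √2,226,699.0291 ≈ 1492.213.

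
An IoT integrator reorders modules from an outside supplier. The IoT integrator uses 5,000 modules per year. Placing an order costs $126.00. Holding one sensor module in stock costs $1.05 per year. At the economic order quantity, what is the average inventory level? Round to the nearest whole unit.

EOQ = √(2DS/H) = √(2 × 5,000 × 126 / 1.05) ≈ 1095.45.
Average inventory = Q*/2 ≈ 1095.45 / 2 = 547.723.

Average inventory ≈ 548 modules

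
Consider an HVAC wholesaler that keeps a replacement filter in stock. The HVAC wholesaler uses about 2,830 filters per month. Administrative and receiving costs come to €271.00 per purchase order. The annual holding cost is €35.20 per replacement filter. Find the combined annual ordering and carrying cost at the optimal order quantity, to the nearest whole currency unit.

Annual demand D = 2,830 × 12 = 33,960.
The optimal lot size = √(2DS/H) = √(2 × 33,960 × 271 / 35.2) ≈ 723.12.
At Q*, ordering cost (D/Q*)S equals holding cost (Q*/2)H, each = √(DSH/2).
Minimum total = √(2DSH) = √(2 × 33,960 × 271 × 35.2) ≈ 25453.928.

TC* ≈ €25,454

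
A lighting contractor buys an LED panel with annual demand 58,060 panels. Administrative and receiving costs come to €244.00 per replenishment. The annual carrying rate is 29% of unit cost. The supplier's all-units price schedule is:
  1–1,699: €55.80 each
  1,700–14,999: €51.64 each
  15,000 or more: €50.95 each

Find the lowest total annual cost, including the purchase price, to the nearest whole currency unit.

Holding cost per unit per year at price C is H = 0.29·C.
For each price level, check whether its EOQ is feasible; otherwise the best quantity at that price is the breakpoint.
EOQ at €55.80 = 1323.2 (feasible in tier 1): TC = 58,060×€55.80 + (58,060/1323.2)×244 + (1323.2/2)×0.29×€55.80 = €3,261,160.36.
EOQ at €51.64 = 1375.5 < 1700, so use break Q=1700: TC = 58,060×€51.64 + (58,060/1700.0)×244 + (1700.0/2)×0.29×€51.64 = €3,019,280.98.
EOQ at €50.95 = 1384.8 < 15000, so use break Q=15000: TC = 58,060×€50.95 + (58,060/15000.0)×244 + (15000.0/2)×0.29×€50.95 = €3,069,917.69.
Lowest total cost among the candidates is at Q = 1700.0.

TC* ≈ €3,019,281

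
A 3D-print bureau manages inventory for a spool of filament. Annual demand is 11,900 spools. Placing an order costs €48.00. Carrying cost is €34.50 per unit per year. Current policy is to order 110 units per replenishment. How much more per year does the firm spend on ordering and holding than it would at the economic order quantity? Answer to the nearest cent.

EOQ = √(2DS/H) = √(2 × 11,900 × 48 / 34.5) ≈ 181.97.
Cost at Q* = (D/Q*)S + (Q*/2)H = √(2DSH) ≈ €6,277.96.
Cost at Q = 110: (11,900/110)×48 + (110/2)×34.5 = €5,192.73 + €1,897.50 = €7,090.23.
Excess = €7,090.23 − €6,277.96 = €812.27.

Extra cost ≈ €812.27 per year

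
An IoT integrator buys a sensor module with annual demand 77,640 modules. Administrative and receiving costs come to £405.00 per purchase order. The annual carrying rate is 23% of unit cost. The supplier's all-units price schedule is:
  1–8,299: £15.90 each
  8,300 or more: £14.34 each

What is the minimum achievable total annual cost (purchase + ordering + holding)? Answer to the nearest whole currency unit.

TC* ≈ £1,130,834

Holding cost per unit per year at price C is H = 0.23·C.
Candidates are each tier's EOQ (if it falls in that tier) and each price-break quantity.
EOQ at £15.90 = 4146.9 (feasible in tier 1): TC = 77,640×£15.90 + (77,640/4146.9)×405 + (4146.9/2)×0.23×£15.90 = £1,249,641.19.
EOQ at £14.34 = 4366.6 < 8300, so use break Q=8300: TC = 77,640×£14.34 + (77,640/8300.0)×405 + (8300.0/2)×0.23×£14.34 = £1,130,833.59.
Lowest total cost among the candidates is at Q = 8300.0.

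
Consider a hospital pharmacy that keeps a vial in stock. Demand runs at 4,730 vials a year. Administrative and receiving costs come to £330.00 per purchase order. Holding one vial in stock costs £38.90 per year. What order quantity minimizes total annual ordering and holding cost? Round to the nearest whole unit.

Q* ≈ 283 vials

EOQ = √(2DS / H) = √(2 × 4,730 × 330 / 38.9).
= √(3,121,800 / 38.9) = √80,251.928 ≈ 283.288.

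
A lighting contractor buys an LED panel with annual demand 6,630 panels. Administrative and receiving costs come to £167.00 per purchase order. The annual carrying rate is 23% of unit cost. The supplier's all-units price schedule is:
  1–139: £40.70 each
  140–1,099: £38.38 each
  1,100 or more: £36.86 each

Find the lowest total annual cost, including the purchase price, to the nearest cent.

Holding cost per unit per year at price C is H = 0.23·C.
For each price level, check whether its EOQ is feasible; otherwise the best quantity at that price is the breakpoint.
Tier 1 (£40.70): EOQ = 486.4 exceeds tier's upper bound 139, so this tier is dominated.
EOQ at £38.38 = 500.9 (feasible in tier 2): TC = 6,630×£38.38 + (6,630/500.9)×167 + (500.9/2)×0.23×£38.38 = £258,880.66.
EOQ at £36.86 = 511.1 < 1100, so use break Q=1100: TC = 6,630×£36.86 + (6,630/1100.0)×167 + (1100.0/2)×0.23×£36.86 = £250,051.14.
Lowest total cost among the candidates is at Q = 1100.0.

TC* ≈ £250,051.14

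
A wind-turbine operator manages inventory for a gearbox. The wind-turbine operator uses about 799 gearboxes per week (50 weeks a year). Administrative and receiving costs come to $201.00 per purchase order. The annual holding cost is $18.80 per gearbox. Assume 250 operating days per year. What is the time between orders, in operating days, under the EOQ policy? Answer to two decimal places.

T ≈ 5.78 days

Annual demand D = 799 × 50 = 39,950.
EOQ = √(2DS/H) = √(2 × 39,950 × 201 / 18.8) ≈ 924.26.
Cycle time = Q*/D × 250 = 924.26 / 39,950 × 250 ≈ 5.784 days.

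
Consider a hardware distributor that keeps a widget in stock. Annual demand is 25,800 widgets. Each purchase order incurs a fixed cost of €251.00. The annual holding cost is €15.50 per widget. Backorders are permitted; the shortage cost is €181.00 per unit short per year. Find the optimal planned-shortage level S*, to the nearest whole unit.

With planned backorders, Q* = √(2DS/H) · √((H+B)/B).
√(2DS/H) = √(2 × 25,800 × 251 / 15.5) = 914.105.
√((H+B)/B) = √((15.5+181)/181) = 1.0419.
Q* ≈ 952.440.
S* = Q* · H/(H+B) = 952.440 × 15.5/196.5 ≈ 75.129.

S* ≈ 75 widgets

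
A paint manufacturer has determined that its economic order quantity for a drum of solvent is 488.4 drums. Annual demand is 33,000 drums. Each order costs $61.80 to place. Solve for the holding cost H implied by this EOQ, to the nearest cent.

The basic EOQ model gives Q* = √(2DS/H); rearrange for the unknown.
From Q* = √(2DS/H): H = 2DS / Q*² = 2 × 33,000 × 61.8 / 488.4² = 17.0994.

H ≈ $17.10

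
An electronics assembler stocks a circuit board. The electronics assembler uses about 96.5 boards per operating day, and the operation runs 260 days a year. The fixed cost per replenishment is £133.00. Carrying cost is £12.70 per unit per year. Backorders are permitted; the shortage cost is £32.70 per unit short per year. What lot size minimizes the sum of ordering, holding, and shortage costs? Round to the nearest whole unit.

Annual demand D = 96.5 × 260 = 25,090.
With planned backorders, Q* = √(2DS/H) · √((H+B)/B).
√(2DS/H) = √(2 × 25,090 × 133 / 12.7) = 724.919.
√((H+B)/B) = √((12.7+32.7)/32.7) = 1.1783.
Q* ≈ 854.168.

Q* ≈ 854 boards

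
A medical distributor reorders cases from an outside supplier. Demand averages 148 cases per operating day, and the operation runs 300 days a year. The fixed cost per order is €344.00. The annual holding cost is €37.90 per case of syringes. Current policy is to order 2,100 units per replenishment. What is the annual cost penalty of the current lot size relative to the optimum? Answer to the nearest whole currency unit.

Extra cost ≈ €13,043 per year

Annual demand D = 148 × 300 = 44,400.
EOQ = √(2DS/H) = √(2 × 44,400 × 344 / 37.9) ≈ 897.77.
Cost at Q* = (D/Q*)S + (Q*/2)H = √(2DSH) ≈ €34,025.56.
Cost at Q = 2,100: (44,400/2,100)×344 + (2,100/2)×37.9 = €7,273.14 + €39,795.00 = €47,068.14.
Excess = €47,068.14 − €34,025.56 = €13,042.58.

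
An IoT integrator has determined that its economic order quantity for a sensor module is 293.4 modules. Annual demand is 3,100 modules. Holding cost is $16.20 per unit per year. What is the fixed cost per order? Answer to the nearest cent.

Invert the EOQ relation Q*² = 2DS/H.
From Q* = √(2DS/H): S = Q*²H / (2D) = 293.4² × 16.2 / (2 × 3,100) = 224.9280.

S ≈ $224.93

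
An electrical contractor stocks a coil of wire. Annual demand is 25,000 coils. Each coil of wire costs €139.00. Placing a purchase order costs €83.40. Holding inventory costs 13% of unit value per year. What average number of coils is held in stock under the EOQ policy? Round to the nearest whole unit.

Holding cost H = 0.13 × €139.00 = €18.0700 per unit per year.
EOQ = √(2DS/H) = √(2 × 25,000 × 83.4 / 18.07) ≈ 480.38.
Average inventory = Q*/2 ≈ 480.38 / 2 = 240.192.

Average inventory ≈ 240 coils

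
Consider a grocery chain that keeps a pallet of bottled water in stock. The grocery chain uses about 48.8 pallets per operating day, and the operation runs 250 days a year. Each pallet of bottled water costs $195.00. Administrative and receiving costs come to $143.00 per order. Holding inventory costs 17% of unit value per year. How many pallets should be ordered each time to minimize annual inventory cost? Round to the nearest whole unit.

Annual demand D = 48.8 × 250 = 12,200.
Holding cost H = 0.17 × $195.00 = $33.1500 per unit per year.
EOQ = √(2DS / H) = √(2 × 12,200 × 143 / 33.15).
= √(3,489,200 / 33.15) = √105,254.902 ≈ 324.430.

Q* ≈ 324 pallets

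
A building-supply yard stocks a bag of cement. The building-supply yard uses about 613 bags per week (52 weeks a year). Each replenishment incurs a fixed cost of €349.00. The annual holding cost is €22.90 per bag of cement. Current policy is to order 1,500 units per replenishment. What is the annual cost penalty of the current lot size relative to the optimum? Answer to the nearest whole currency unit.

Annual demand D = 613 × 52 = 31,876.
EOQ = √(2DS/H) = √(2 × 31,876 × 349 / 22.9) ≈ 985.69.
Cost at Q* = (D/Q*)S + (Q*/2)H = √(2DSH) ≈ €22,572.38.
Cost at Q = 1,500: (31,876/1,500)×349 + (1,500/2)×22.9 = €7,416.48 + €17,175.00 = €24,591.48.
Excess = €24,591.48 − €22,572.38 = €2,019.10.

Extra cost ≈ €2,019 per year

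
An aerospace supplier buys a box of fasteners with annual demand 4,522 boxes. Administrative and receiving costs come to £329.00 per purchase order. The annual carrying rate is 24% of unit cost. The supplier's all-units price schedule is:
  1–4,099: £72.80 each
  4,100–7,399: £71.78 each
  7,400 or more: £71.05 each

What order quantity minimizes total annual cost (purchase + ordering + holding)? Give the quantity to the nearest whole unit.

Holding cost per unit per year at price C is H = 0.24·C.
For each price level, check whether its EOQ is feasible; otherwise the best quantity at that price is the breakpoint.
EOQ at £72.80 = 412.7 (feasible in tier 1): TC = 4,522×£72.80 + (4,522/412.7)×329 + (412.7/2)×0.24×£72.80 = £336,411.84.
EOQ at £71.78 = 415.6 < 4100, so use break Q=4100: TC = 4,522×£71.78 + (4,522/4100.0)×329 + (4100.0/2)×0.24×£71.78 = £360,267.78.
EOQ at £71.05 = 417.7 < 7400, so use break Q=7400: TC = 4,522×£71.05 + (4,522/7400.0)×329 + (7400.0/2)×0.24×£71.05 = £384,581.55.
Lowest total cost is £336,411.84 at Q = 412.7.

Q* ≈ 413 boxes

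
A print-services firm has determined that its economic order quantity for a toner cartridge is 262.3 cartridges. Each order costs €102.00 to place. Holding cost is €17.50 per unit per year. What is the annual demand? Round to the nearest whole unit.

D ≈ 5,902 cartridges per year

Invert the EOQ relation Q*² = 2DS/H.
From Q* = √(2DS/H): D = Q*²H / (2S) = 262.3² × 17.5 / (2 × 102) = 5902.071.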